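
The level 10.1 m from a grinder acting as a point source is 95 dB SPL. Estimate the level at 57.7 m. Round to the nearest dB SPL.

For a point source, L₂ = L₁ − 20·log₁₀(r₂/r₁).
L₂ = 95 − 20·log₁₀(57.7/10.1) = 95 − 15.137 = 79.86 dB SPL.

80 dB SPL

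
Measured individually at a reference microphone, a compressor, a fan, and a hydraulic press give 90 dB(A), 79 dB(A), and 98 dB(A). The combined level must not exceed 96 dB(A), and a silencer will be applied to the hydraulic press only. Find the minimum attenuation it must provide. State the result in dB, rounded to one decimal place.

3.4 dB

Fixed contribution from the other sources: Σ 10^(L/10) = 10^(90/10) + 10^(79/10) = 1.079e+09 (90.33 dB(A)).
To meet 96 dB(A) overall, the treated hydraulic press may contribute at most 10^(96/10) − 1.079e+09 = 2.902e+09, i.e. 94.63 dB(A).
So the hydraulic press must be reduced from 98 to 94.63 dB(A): IL = 3.37 dB.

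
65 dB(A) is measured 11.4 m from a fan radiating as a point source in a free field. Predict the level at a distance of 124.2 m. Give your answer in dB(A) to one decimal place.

44.3 dB(A)

For a point source, L₂ = L₁ − 20·log₁₀(r₂/r₁).
L₂ = 65 − 20·log₁₀(124.2/11.4) = 65 − 20.744 = 44.26 dB(A).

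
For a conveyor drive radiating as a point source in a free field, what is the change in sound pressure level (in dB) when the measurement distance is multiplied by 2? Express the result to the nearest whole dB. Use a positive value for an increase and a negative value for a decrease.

-6 dB

A point source loses 6 dB per doubling of distance; generally ΔL = −20·log₁₀(r₂/r₁).
ΔL = −20·log₁₀(2) = -6.02 dB.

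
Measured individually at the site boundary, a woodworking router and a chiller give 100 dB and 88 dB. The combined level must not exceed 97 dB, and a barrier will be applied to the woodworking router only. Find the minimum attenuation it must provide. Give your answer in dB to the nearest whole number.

Fixed contribution from the other source: Σ 10^(L/10) = 10^(88/10) = 6.310e+08 (88.00 dB).
The limit corresponds to 10^(97/10) = 5.012e+09; subtracting the fixed part leaves 4.381e+09 for the woodworking router, i.e. 96.42 dB.
Required insertion loss = 100 − 96.42 = 3.58 dB.

4 dB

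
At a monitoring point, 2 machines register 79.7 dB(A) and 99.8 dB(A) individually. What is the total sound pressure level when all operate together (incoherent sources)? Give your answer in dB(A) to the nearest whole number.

100 dB(A)

For uncorrelated sources the intensities add, so convert each level to linear form, sum, and take 10·log₁₀ of the total.
Σ 10^(L/10) = 10^(79.7/10) + 10^(99.8/10) = 9.643e+09.
L_total = 10·log₁₀(9.643e+09) = 99.84 dB(A).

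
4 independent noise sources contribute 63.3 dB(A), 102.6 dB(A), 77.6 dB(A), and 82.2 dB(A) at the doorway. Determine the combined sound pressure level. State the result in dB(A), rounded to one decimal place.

Incoherent sources combine by intensity addition: L_total = 10·log₁₀(Σ 10^(L_i/10)).
Σ 10^(L/10) = 10^(63.3/10) + 10^(102.6/10) + 10^(77.6/10) + 10^(82.2/10) = 1.842e+10.
L_total = 10·log₁₀(1.842e+10) = 102.65 dB(A).

102.7 dB(A)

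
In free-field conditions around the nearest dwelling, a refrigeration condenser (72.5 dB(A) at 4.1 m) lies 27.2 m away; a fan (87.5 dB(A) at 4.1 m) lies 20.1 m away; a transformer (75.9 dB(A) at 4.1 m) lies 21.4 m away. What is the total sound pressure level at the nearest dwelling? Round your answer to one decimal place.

Propagate each source to the receiver with L = L_ref − 20·log₁₀(r/r_ref), then add intensities.
refrigeration condenser: 72.5 − 20·log₁₀(27.2/4.1) = 72.5 − 16.44 = 56.06 dB(A).
fan: 87.5 − 20·log₁₀(20.1/4.1) = 87.5 − 13.81 = 73.69 dB(A).
transformer: 75.9 − 20·log₁₀(21.4/4.1) = 75.9 − 14.35 = 61.55 dB(A).
Σ 10^(L/10) = 2.523e+07 → L_total = 10·log₁₀(2.523e+07) = 74.02 dB(A).

74.0 dB(A)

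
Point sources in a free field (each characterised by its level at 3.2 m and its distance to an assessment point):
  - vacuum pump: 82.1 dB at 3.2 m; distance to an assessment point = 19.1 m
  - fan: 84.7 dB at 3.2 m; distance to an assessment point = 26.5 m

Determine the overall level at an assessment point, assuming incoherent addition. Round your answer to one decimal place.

Propagate each source to the receiver with L = L_ref − 20·log₁₀(r/r_ref), then add intensities.
vacuum pump: 82.1 − 20·log₁₀(19.1/3.2) = 82.1 − 15.52 = 66.58 dB.
fan: 84.7 − 20·log₁₀(26.5/3.2) = 84.7 − 18.36 = 66.34 dB.
Σ 10^(L/10) = 8.856e+06 → L_total = 10·log₁₀(8.856e+06) = 69.47 dB.

69.5 dB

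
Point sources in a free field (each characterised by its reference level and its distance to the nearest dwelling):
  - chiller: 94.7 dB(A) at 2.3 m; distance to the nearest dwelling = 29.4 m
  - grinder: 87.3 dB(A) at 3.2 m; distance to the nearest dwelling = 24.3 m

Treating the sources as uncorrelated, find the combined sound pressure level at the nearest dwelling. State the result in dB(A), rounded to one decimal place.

74.4 dB(A)

Apply inverse-square spreading to bring every level to the receiver, then sum 10^(L/10).
chiller: 94.7 − 20·log₁₀(29.4/2.3) = 94.7 − 22.13 = 72.57 dB(A).
grinder: 87.3 − 20·log₁₀(24.3/3.2) = 87.3 − 17.61 = 69.69 dB(A).
Σ 10^(L/10) = 2.737e+07 → L_total = 10·log₁₀(2.737e+07) = 74.37 dB(A).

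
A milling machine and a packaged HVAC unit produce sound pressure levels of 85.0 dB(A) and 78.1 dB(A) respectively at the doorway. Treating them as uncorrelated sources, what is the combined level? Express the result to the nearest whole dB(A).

For uncorrelated sources the intensities add, so convert each level to linear form, sum, and take 10·log₁₀ of the total.
Σ 10^(L/10) = 10^(85.0/10) + 10^(78.1/10) = 3.808e+08.
L_total = 10·log₁₀(3.808e+08) = 85.81 dB(A).

86 dB(A)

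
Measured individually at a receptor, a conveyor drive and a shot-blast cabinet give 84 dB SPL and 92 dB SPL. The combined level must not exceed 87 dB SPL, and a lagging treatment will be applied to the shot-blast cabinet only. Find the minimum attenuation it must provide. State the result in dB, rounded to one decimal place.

Everything except the shot-blast cabinet sums to 10^(84/10) = 2.512e+08 in linear terms, 84.00 dB SPL.
The limit corresponds to 10^(87/10) = 5.012e+08; subtracting the fixed part leaves 2.500e+08 for the shot-blast cabinet, i.e. 83.98 dB SPL.
Required insertion loss = 92 − 83.98 = 8.02 dB.

8.0 dB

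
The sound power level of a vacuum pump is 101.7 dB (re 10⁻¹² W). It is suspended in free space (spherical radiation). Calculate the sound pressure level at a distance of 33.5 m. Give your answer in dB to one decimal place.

60.2 dB

L_p = L_w − 10·log₁₀(4π·r²) with r = 33.5 m.
4π·r² = 1.41e+04 m², 10·log₁₀ of that is 41.493 dB.
L_p = 101.7 − 41.493 = 60.21 dB.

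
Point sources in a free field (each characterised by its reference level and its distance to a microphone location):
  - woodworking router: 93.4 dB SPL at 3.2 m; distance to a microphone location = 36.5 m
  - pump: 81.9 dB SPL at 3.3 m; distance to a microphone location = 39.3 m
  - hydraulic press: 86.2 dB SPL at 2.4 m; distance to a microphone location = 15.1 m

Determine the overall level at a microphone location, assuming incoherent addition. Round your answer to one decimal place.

74.5 dB SPL

Propagate each source to the receiver with L = L_ref − 20·log₁₀(r/r_ref), then add intensities.
woodworking router: 93.4 − 20·log₁₀(36.5/3.2) = 93.4 − 21.14 = 72.26 dB SPL.
pump: 81.9 − 20·log₁₀(39.3/3.3) = 81.9 − 21.52 = 60.38 dB SPL.
hydraulic press: 86.2 − 20·log₁₀(15.1/2.4) = 86.2 − 15.98 = 70.22 dB SPL.
Σ 10^(L/10) = 2.844e+07 → L_total = 10·log₁₀(2.844e+07) = 74.54 dB SPL.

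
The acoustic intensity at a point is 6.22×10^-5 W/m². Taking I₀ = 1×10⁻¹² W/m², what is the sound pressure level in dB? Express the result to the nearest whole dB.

I/I₀ = 6.22×10^-5/10⁻¹² = 6.22×10^7, and L = 10·log₁₀(I/I₀).
L = 10·(0.7938 + 7) = 77.94 dB.

78 dB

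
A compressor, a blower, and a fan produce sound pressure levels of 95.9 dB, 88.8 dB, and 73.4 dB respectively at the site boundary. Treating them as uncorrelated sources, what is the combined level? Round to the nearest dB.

Incoherent sources combine by intensity addition: L_total = 10·log₁₀(Σ 10^(L_i/10)).
Σ 10^(L/10) = 10^(95.9/10) + 10^(88.8/10) + 10^(73.4/10) = 4.671e+09.
L_total = 10·log₁₀(4.671e+09) = 96.69 dB.

97 dB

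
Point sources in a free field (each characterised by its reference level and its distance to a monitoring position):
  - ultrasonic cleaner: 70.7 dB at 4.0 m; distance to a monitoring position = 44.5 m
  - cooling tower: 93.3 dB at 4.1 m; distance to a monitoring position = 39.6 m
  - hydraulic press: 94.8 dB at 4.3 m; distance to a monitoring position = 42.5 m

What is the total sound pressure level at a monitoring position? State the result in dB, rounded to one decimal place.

First find each source's level at the receiver (point-source: −20·log₁₀(r/r_ref)), then combine on an intensity basis.
ultrasonic cleaner: 70.7 − 20·log₁₀(44.5/4.0) = 70.7 − 20.93 = 49.77 dB.
cooling tower: 93.3 − 20·log₁₀(39.6/4.1) = 93.3 − 19.70 = 73.60 dB.
hydraulic press: 94.8 − 20·log₁₀(42.5/4.3) = 94.8 − 19.90 = 74.90 dB.
Σ 10^(L/10) = 5.393e+07 → L_total = 10·log₁₀(5.393e+07) = 77.32 dB.

77.3 dB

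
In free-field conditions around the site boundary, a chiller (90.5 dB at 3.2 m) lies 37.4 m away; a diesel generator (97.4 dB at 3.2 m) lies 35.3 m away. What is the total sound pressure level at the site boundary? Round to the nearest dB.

Propagate each source to the receiver with L = L_ref − 20·log₁₀(r/r_ref), then add intensities.
chiller: 90.5 − 20·log₁₀(37.4/3.2) = 90.5 − 21.35 = 69.15 dB.
diesel generator: 97.4 − 20·log₁₀(35.3/3.2) = 97.4 − 20.85 = 76.55 dB.
Σ 10^(L/10) = 5.337e+07 → L_total = 10·log₁₀(5.337e+07) = 77.27 dB.

77 dB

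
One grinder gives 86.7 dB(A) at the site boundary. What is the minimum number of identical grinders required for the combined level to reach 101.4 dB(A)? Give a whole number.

The shortfall is 101.4 − 86.7 = 14.7 dB, and N units add 10·log₁₀ N, so need 10·log₁₀ N ≥ 14.7.
N ≥ 10^(14.7/10) = 29.512, so N = 30.

30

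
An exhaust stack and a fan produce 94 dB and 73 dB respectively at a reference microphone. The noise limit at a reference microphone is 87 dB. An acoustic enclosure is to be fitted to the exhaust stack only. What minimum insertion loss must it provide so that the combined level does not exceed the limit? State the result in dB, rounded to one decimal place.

Fixed contribution from the other source: Σ 10^(L/10) = 10^(73/10) = 1.995e+07 (73.00 dB).
To meet 87 dB overall, the treated exhaust stack may contribute at most 10^(87/10) − 1.995e+07 = 4.812e+08, i.e. 86.82 dB.
So the exhaust stack must be reduced from 94 to 86.82 dB: IL = 7.18 dB.

7.2 dB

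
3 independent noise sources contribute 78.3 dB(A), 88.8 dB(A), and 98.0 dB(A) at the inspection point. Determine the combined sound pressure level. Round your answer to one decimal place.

98.5 dB(A)

Incoherent sources combine by intensity addition: L_total = 10·log₁₀(Σ 10^(L_i/10)).
Σ 10^(L/10) = 10^(78.3/10) + 10^(88.8/10) + 10^(98.0/10) = 7.136e+09.
L_total = 10·log₁₀(7.136e+09) = 98.53 dB(A).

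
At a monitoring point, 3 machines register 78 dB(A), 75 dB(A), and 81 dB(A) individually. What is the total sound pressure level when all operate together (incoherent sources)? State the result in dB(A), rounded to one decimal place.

83.4 dB(A)

Incoherent sources combine by intensity addition: L_total = 10·log₁₀(Σ 10^(L_i/10)).
Σ 10^(L/10) = 10^(78/10) + 10^(75/10) + 10^(81/10) = 2.206e+08.
L_total = 10·log₁₀(2.206e+08) = 83.44 dB(A).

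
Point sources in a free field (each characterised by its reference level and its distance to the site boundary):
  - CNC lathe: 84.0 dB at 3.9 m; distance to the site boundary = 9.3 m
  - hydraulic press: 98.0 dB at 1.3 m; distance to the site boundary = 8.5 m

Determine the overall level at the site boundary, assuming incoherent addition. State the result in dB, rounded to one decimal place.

Propagate each source to the receiver with L = L_ref − 20·log₁₀(r/r_ref), then add intensities.
CNC lathe: 84.0 − 20·log₁₀(9.3/3.9) = 84.0 − 7.55 = 76.45 dB.
hydraulic press: 98.0 − 20·log₁₀(8.5/1.3) = 98.0 − 16.31 = 81.69 dB.
Σ 10^(L/10) = 1.918e+08 → L_total = 10·log₁₀(1.918e+08) = 82.83 dB.

82.8 dB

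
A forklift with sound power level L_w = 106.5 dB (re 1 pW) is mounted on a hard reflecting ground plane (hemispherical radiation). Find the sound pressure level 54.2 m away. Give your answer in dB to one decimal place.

The power spreads over a hemisphere of area 2π·r², so L_p = L_w − 10·log₁₀(2π·r²).
2π·r² = 1.846e+04 m², 10·log₁₀ of that is 42.662 dB.
L_p = 106.5 − 42.662 = 63.84 dB.

63.8 dB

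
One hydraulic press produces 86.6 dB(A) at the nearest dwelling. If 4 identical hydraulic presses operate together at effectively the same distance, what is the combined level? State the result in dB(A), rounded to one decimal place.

92.6 dB(A)

L_total = L₁ + 10·log₁₀ N for N identical incoherent sources.
L_total = 86.6 + 10·log₁₀(4) = 86.6 + 6.021 = 92.62 dB(A).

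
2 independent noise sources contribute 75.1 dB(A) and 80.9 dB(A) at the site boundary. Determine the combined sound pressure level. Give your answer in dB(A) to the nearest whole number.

Incoherent sources combine by intensity addition: L_total = 10·log₁₀(Σ 10^(L_i/10)).
Σ 10^(L/10) = 10^(75.1/10) + 10^(80.9/10) = 1.554e+08.
L_total = 10·log₁₀(1.554e+08) = 81.91 dB(A).

82 dB(A)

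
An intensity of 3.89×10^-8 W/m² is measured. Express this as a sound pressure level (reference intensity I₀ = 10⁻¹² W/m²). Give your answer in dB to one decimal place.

45.9 dB

I/I₀ = 3.89×10^-8/10⁻¹² = 3.89×10^4, and L = 10·log₁₀(I/I₀).
L = 10·(0.5899 + 4) = 45.90 dB.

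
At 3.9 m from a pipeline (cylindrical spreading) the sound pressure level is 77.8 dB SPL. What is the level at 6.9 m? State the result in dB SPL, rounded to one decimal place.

Cylindrical spreading from a line source gives a 10·log₁₀(r₂/r₁) drop.
L₂ = 77.8 − 10·log₁₀(6.9/3.9) = 77.8 − 2.478 = 75.32 dB SPL.

75.3 dB SPL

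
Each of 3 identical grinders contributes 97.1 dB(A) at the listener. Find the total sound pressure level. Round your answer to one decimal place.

101.9 dB(A)

L_total = L₁ + 10·log₁₀ N for N identical incoherent sources.
L_total = 97.1 + 10·log₁₀(3) = 97.1 + 4.771 = 101.87 dB(A).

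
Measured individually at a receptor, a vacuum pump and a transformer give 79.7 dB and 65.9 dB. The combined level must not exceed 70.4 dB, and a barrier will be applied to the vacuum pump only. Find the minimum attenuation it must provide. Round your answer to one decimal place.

11.2 dB

Everything except the vacuum pump sums to 10^(65.9/10) = 3.890e+06 in linear terms, 65.90 dB.
To meet 70.4 dB overall, the treated vacuum pump may contribute at most 10^(70.4/10) − 3.890e+06 = 7.074e+06, i.e. 68.50 dB.
So the vacuum pump must be reduced from 79.7 to 68.50 dB: IL = 11.20 dB.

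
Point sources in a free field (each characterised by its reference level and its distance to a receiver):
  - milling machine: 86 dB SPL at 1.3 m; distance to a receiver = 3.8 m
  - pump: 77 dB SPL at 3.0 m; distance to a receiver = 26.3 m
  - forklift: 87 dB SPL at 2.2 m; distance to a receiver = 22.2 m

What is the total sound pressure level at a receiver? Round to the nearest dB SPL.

Apply inverse-square spreading to bring every level to the receiver, then sum 10^(L/10).
milling machine: 86 − 20·log₁₀(3.8/1.3) = 86 − 9.32 = 76.68 dB SPL.
pump: 77 − 20·log₁₀(26.3/3.0) = 77 − 18.86 = 58.14 dB SPL.
forklift: 87 − 20·log₁₀(22.2/2.2) = 87 − 20.08 = 66.92 dB SPL.
Σ 10^(L/10) = 5.217e+07 → L_total = 10·log₁₀(5.217e+07) = 77.17 dB SPL.

77 dB SPL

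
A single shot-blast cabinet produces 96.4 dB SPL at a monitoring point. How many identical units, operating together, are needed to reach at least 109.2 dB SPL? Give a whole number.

20

Need L₁ + 10·log₁₀ N ≥ 109.2, i.e. log₁₀ N ≥ 1.28.
N ≥ 10^(12.8/10) = 19.055, so N = 20.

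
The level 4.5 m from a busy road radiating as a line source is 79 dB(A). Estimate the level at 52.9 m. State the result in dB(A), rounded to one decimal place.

Line-source attenuation: ΔL = 10·log₁₀(r₂/r₁) = 10·log₁₀(52.9/4.5) = 10.702 dB.
L₂ = 79 − 10·log₁₀(52.9/4.5) = 79 − 10.702 = 68.30 dB(A).

68.3 dB(A)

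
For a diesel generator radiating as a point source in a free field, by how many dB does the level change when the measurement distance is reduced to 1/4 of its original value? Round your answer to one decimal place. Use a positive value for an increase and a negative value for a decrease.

A point source loses 6 dB per doubling of distance; generally ΔL = −20·log₁₀(r₂/r₁).
ΔL = −20·log₁₀(0.25) = +12.04 dB.

+12.0 dB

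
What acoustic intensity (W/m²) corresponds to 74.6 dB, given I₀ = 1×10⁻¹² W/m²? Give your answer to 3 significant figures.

2.88e-05 W/m²

L = 10·log₁₀(I/I₀) ⇒ I = I₀·10^(L/10) = 10⁻¹² × 10^7.46.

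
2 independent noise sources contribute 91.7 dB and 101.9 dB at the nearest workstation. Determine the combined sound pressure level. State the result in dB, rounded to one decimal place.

For uncorrelated sources the intensities add, so convert each level to linear form, sum, and take 10·log₁₀ of the total.
Σ 10^(L/10) = 10^(91.7/10) + 10^(101.9/10) = 1.697e+10.
L_total = 10·log₁₀(1.697e+10) = 102.30 dB.

102.3 dB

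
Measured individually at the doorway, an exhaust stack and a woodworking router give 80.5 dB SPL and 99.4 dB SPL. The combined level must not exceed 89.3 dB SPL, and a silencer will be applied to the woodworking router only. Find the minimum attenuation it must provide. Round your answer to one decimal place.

10.7 dB

Everything except the woodworking router sums to 10^(80.5/10) = 1.122e+08 in linear terms, 80.50 dB SPL.
To meet 89.3 dB SPL overall, the treated woodworking router may contribute at most 10^(89.3/10) − 1.122e+08 = 7.389e+08, i.e. 88.69 dB SPL.
Required insertion loss = 99.4 − 88.69 = 10.71 dB.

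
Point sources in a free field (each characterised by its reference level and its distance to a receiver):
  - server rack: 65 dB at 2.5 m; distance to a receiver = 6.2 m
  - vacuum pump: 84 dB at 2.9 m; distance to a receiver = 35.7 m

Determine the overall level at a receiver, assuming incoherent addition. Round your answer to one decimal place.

Propagate each source to the receiver with L = L_ref − 20·log₁₀(r/r_ref), then add intensities.
server rack: 65 − 20·log₁₀(6.2/2.5) = 65 − 7.89 = 57.11 dB.
vacuum pump: 84 − 20·log₁₀(35.7/2.9) = 84 − 21.81 = 62.19 dB.
Σ 10^(L/10) = 2.172e+06 → L_total = 10·log₁₀(2.172e+06) = 63.37 dB.

63.4 dB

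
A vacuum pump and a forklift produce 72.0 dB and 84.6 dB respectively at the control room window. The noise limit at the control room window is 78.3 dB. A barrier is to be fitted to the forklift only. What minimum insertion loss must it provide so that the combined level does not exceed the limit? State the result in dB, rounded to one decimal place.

7.5 dB

Everything except the forklift sums to 10^(72.0/10) = 1.585e+07 in linear terms, 72.00 dB.
The limit corresponds to 10^(78.3/10) = 6.761e+07; subtracting the fixed part leaves 5.176e+07 for the forklift, i.e. 77.14 dB.
Required insertion loss = 84.6 − 77.14 = 7.46 dB.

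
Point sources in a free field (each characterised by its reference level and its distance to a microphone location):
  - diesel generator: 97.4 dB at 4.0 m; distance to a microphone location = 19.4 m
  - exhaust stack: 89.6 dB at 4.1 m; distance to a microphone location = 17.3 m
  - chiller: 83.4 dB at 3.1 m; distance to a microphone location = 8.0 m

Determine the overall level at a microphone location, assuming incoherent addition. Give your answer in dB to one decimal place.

First find each source's level at the receiver (point-source: −20·log₁₀(r/r_ref)), then combine on an intensity basis.
diesel generator: 97.4 − 20·log₁₀(19.4/4.0) = 97.4 − 13.71 = 83.69 dB.
exhaust stack: 89.6 − 20·log₁₀(17.3/4.1) = 89.6 − 12.51 = 77.09 dB.
chiller: 83.4 − 20·log₁₀(8.0/3.1) = 83.4 − 8.23 = 75.17 dB.
Σ 10^(L/10) = 3.177e+08 → L_total = 10·log₁₀(3.177e+08) = 85.02 dB.

85.0 dB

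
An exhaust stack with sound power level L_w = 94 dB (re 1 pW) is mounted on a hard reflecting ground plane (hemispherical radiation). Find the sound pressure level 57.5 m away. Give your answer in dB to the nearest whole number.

The power spreads over a hemisphere of area 2π·r², so L_p = L_w − 10·log₁₀(2π·r²).
2π·r² = 2.077e+04 m², 10·log₁₀ of that is 43.175 dB.
L_p = 94 − 43.175 = 50.82 dB.

51 dB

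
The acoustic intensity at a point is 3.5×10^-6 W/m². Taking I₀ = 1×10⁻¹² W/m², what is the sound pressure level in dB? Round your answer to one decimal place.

Dividing by I₀ shifts the exponent by 12: I/I₀ = 3.5×10^6.
L = 10·(0.5441 + 6) = 65.44 dB.

65.4 dB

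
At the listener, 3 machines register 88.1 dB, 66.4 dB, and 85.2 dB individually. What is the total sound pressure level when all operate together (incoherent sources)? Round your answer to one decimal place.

Incoherent sources combine by intensity addition: L_total = 10·log₁₀(Σ 10^(L_i/10)).
Σ 10^(L/10) = 10^(88.1/10) + 10^(66.4/10) + 10^(85.2/10) = 9.812e+08.
L_total = 10·log₁₀(9.812e+08) = 89.92 dB.

89.9 dB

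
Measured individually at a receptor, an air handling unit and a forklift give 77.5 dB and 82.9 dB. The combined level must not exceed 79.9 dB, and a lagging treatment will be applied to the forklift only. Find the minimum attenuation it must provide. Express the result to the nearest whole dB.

Everything except the forklift sums to 10^(77.5/10) = 5.623e+07 in linear terms, 77.50 dB.
The limit corresponds to 10^(79.9/10) = 9.772e+07; subtracting the fixed part leaves 4.149e+07 for the forklift, i.e. 76.18 dB.
Required insertion loss = 82.9 − 76.18 = 6.72 dB.

7 dB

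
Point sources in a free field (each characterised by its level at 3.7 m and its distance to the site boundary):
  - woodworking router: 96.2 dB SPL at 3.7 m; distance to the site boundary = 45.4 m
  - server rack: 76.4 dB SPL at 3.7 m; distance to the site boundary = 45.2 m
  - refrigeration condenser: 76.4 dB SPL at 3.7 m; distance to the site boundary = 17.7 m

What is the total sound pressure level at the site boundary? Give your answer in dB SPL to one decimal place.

74.8 dB SPL

Propagate each source to the receiver with L = L_ref − 20·log₁₀(r/r_ref), then add intensities.
woodworking router: 96.2 − 20·log₁₀(45.4/3.7) = 96.2 − 21.78 = 74.42 dB SPL.
server rack: 76.4 − 20·log₁₀(45.2/3.7) = 76.4 − 21.74 = 54.66 dB SPL.
refrigeration condenser: 76.4 − 20·log₁₀(17.7/3.7) = 76.4 − 13.60 = 62.80 dB SPL.
Σ 10^(L/10) = 2.989e+07 → L_total = 10·log₁₀(2.989e+07) = 74.75 dB SPL.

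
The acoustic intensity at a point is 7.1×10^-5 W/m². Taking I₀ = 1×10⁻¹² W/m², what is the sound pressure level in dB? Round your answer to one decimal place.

78.5 dB

L = 10·log₁₀(I/I₀) = 10·log₁₀(7.1×10^-5/10⁻¹²) = 10·log₁₀(7.1×10^7).
L = 10·(0.8513 + 7) = 78.51 dB.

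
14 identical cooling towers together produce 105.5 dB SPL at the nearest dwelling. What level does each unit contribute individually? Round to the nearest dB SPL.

Dividing the total intensity by 14 lowers the level by 10·log₁₀ 14 = 11.461 dB: L₁ = 105.5 − 11.461.

94 dB SPL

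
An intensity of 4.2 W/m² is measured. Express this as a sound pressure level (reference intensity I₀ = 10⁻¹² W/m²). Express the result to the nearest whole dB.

126 dB

I/I₀ = 4.2/10⁻¹² = 4.2×10^12, and L = 10·log₁₀(I/I₀).
L = 10·(0.6232 + 12) = 126.23 dB.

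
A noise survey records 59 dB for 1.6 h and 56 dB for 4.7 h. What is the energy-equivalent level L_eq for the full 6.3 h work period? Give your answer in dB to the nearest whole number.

The energy average is taken in the linear domain: L_eq = 10·log₁₀[(Σ tᵢ·10^(Lᵢ/10))/T], T = 6.3 h.
Σ tᵢ·10^(Lᵢ/10) = 1.6·10^(59/10) + 4.7·10^(56/10) = 3.142e+06.
L_eq = 10·log₁₀(3.142e+06/6.3) = 56.98 dB.

57 dB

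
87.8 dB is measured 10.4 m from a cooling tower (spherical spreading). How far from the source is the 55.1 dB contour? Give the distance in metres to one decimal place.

448.8 m

For a point source L₁ − L₂ = 20·log₁₀(r₂/r₁), so r₂ = r₁·10^((L₁−L₂)/20).
r₂ = 10.4·10^((87.8−55.1)/20) = 10.4·10^(32.7/20) = 448.78 m.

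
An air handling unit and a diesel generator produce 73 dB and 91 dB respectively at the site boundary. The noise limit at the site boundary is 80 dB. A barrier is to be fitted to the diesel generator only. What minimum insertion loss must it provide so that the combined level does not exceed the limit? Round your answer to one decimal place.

12.0 dB

Fixed contribution from the other source: Σ 10^(L/10) = 10^(73/10) = 1.995e+07 (73.00 dB).
The limit corresponds to 10^(80/10) = 1.000e+08; subtracting the fixed part leaves 8.005e+07 for the diesel generator, i.e. 79.03 dB.
So the diesel generator must be reduced from 91 to 79.03 dB: IL = 11.97 dB.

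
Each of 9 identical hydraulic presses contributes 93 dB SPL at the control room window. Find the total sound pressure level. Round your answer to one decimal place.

102.5 dB SPL

L_total = L₁ + 10·log₁₀ N for N identical incoherent sources.
L_total = 93 + 10·log₁₀(9) = 93 + 9.542 = 102.54 dB SPL.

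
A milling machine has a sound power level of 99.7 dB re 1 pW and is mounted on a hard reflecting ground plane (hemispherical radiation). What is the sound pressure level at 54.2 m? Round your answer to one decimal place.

The power spreads over a hemisphere of area 2π·r², so L_p = L_w − 10·log₁₀(2π·r²).
2π·r² = 1.846e+04 m², 10·log₁₀ of that is 42.662 dB.
L_p = 99.7 − 42.662 = 57.04 dB.

57.0 dB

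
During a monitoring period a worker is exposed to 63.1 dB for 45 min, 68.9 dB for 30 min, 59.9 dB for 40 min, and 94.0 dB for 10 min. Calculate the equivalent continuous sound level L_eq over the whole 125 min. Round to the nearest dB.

The energy average is taken in the linear domain: L_eq = 10·log₁₀[(Σ tᵢ·10^(Lᵢ/10))/T], T = 125 min.
Σ tᵢ·10^(Lᵢ/10) = 45·10^(63.1/10) + 30·10^(68.9/10) + 40·10^(59.9/10) + 10·10^(94.0/10) = 2.548e+10.
L_eq = 10·log₁₀(2.548e+10/125) = 83.09 dB.

83 dB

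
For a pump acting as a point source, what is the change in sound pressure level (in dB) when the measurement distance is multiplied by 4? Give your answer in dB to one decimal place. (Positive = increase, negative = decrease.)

Point-source spreading: ΔL = −20·log₁₀(r₂/r₁).
ΔL = −20·log₁₀(4) = -12.04 dB.

-12.0 dB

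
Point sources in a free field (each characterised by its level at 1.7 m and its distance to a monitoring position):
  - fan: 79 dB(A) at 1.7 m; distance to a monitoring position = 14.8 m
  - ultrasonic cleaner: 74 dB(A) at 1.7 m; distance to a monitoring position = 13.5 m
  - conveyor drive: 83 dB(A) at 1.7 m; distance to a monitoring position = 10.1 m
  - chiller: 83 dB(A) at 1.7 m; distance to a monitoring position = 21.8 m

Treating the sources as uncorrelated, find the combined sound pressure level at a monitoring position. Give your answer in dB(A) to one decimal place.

First find each source's level at the receiver (point-source: −20·log₁₀(r/r_ref)), then combine on an intensity basis.
fan: 79 − 20·log₁₀(14.8/1.7) = 79 − 18.80 = 60.20 dB(A).
ultrasonic cleaner: 74 − 20·log₁₀(13.5/1.7) = 74 − 18.00 = 56.00 dB(A).
conveyor drive: 83 − 20·log₁₀(10.1/1.7) = 83 − 15.48 = 67.52 dB(A).
chiller: 83 − 20·log₁₀(21.8/1.7) = 83 − 22.16 = 60.84 dB(A).
Σ 10^(L/10) = 8.312e+06 → L_total = 10·log₁₀(8.312e+06) = 69.20 dB(A).

69.2 dB(A)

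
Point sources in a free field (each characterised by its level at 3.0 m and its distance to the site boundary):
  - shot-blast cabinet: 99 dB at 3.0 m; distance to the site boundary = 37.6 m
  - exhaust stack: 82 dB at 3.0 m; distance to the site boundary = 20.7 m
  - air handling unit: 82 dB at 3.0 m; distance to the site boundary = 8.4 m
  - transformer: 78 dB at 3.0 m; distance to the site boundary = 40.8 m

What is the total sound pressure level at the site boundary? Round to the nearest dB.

First find each source's level at the receiver (point-source: −20·log₁₀(r/r_ref)), then combine on an intensity basis.
shot-blast cabinet: 99 − 20·log₁₀(37.6/3.0) = 99 − 21.96 = 77.04 dB.
exhaust stack: 82 − 20·log₁₀(20.7/3.0) = 82 − 16.78 = 65.22 dB.
air handling unit: 82 − 20·log₁₀(8.4/3.0) = 82 − 8.94 = 73.06 dB.
transformer: 78 − 20·log₁₀(40.8/3.0) = 78 − 22.67 = 55.33 dB.
Σ 10^(L/10) = 7.445e+07 → L_total = 10·log₁₀(7.445e+07) = 78.72 dB.

79 dB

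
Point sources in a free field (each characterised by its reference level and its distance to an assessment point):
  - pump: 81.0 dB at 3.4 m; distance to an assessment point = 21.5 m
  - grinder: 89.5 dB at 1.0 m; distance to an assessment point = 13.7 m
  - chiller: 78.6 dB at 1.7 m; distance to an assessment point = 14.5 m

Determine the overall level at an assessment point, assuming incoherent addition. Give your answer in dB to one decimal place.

69.5 dB

First find each source's level at the receiver (point-source: −20·log₁₀(r/r_ref)), then combine on an intensity basis.
pump: 81.0 − 20·log₁₀(21.5/3.4) = 81.0 − 16.02 = 64.98 dB.
grinder: 89.5 − 20·log₁₀(13.7/1.0) = 89.5 − 22.73 = 66.77 dB.
chiller: 78.6 − 20·log₁₀(14.5/1.7) = 78.6 − 18.62 = 59.98 dB.
Σ 10^(L/10) = 8.893e+06 → L_total = 10·log₁₀(8.893e+06) = 69.49 dB.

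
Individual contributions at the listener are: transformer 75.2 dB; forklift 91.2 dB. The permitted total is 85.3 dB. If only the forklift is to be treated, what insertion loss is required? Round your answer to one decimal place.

6.3 dB

Everything except the forklift sums to 10^(75.2/10) = 3.311e+07 in linear terms, 75.20 dB.
To meet 85.3 dB overall, the treated forklift may contribute at most 10^(85.3/10) − 3.311e+07 = 3.057e+08, i.e. 84.85 dB.
Required insertion loss = 91.2 − 84.85 = 6.35 dB.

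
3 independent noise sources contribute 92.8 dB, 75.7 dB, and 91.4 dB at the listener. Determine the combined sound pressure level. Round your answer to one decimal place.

For uncorrelated sources the intensities add, so convert each level to linear form, sum, and take 10·log₁₀ of the total.
Σ 10^(L/10) = 10^(92.8/10) + 10^(75.7/10) + 10^(91.4/10) = 3.323e+09.
L_total = 10·log₁₀(3.323e+09) = 95.22 dB.

95.2 dB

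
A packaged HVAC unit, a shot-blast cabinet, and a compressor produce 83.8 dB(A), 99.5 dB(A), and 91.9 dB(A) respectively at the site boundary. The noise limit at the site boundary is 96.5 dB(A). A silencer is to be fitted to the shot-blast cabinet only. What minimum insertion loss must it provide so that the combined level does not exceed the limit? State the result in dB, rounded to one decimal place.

The untreated sources together contribute 10^(83.8/10) + 10^(91.9/10) = 1.789e+09, i.e. 92.53 dB(A).
To meet 96.5 dB(A) overall, the treated shot-blast cabinet may contribute at most 10^(96.5/10) − 1.789e+09 = 2.678e+09, i.e. 94.28 dB(A).
So the shot-blast cabinet must be reduced from 99.5 to 94.28 dB(A): IL = 5.22 dB.

5.2 dB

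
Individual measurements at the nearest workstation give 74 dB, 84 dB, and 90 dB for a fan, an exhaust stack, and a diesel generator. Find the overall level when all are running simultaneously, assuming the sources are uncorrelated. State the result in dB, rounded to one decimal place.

For uncorrelated sources the intensities add, so convert each level to linear form, sum, and take 10·log₁₀ of the total.
Σ 10^(L/10) = 10^(74/10) + 10^(84/10) + 10^(90/10) = 1.276e+09.
L_total = 10·log₁₀(1.276e+09) = 91.06 dB.

91.1 dB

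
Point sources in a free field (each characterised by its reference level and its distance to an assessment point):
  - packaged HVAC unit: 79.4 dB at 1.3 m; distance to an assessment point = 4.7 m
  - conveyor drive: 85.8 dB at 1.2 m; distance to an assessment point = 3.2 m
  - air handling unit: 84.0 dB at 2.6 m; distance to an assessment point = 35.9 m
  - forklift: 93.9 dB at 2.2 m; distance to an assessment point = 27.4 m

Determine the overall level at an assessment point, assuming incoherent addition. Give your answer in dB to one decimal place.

78.9 dB

Apply inverse-square spreading to bring every level to the receiver, then sum 10^(L/10).
packaged HVAC unit: 79.4 − 20·log₁₀(4.7/1.3) = 79.4 − 11.16 = 68.24 dB.
conveyor drive: 85.8 − 20·log₁₀(3.2/1.2) = 85.8 − 8.52 = 77.28 dB.
air handling unit: 84.0 − 20·log₁₀(35.9/2.6) = 84.0 − 22.80 = 61.20 dB.
forklift: 93.9 − 20·log₁₀(27.4/2.2) = 93.9 − 21.91 = 71.99 dB.
Σ 10^(L/10) = 7.727e+07 → L_total = 10·log₁₀(7.727e+07) = 78.88 dB.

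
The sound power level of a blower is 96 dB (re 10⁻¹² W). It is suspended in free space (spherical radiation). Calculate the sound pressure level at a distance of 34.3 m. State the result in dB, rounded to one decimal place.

54.3 dB

Free-field spherical radiation: L_p = L_w − 10·log₁₀(4π·r²), r = 34.3 m.
4π·r² = 1.478e+04 m², 10·log₁₀ of that is 41.698 dB.
L_p = 96 − 41.698 = 54.30 dB.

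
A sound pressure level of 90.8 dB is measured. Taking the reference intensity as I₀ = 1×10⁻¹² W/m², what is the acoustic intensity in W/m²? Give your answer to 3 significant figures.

0.00120 W/m²

I = I₀·10^(L/10) = 10⁻¹² × 10^(90.8/10) = 10^(-2.920).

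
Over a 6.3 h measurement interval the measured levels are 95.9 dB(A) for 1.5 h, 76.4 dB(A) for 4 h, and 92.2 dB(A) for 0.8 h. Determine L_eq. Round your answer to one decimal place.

90.7 dB(A)

Weight each interval's intensity by its duration and average over T = 6.3 h:
Σ tᵢ·10^(Lᵢ/10) = 1.5·10^(95.9/10) + 4·10^(76.4/10) + 0.8·10^(92.2/10) = 7.338e+09.
L_eq = 10·log₁₀(7.338e+09/6.3) = 90.66 dB(A).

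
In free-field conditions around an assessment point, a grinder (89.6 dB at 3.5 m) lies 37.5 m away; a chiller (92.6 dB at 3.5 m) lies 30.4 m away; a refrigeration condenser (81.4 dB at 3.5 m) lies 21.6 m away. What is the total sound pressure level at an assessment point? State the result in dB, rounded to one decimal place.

75.5 dB

Apply inverse-square spreading to bring every level to the receiver, then sum 10^(L/10).
grinder: 89.6 − 20·log₁₀(37.5/3.5) = 89.6 − 20.60 = 69.00 dB.
chiller: 92.6 − 20·log₁₀(30.4/3.5) = 92.6 − 18.78 = 73.82 dB.
refrigeration condenser: 81.4 − 20·log₁₀(21.6/3.5) = 81.4 − 15.81 = 65.59 dB.
Σ 10^(L/10) = 3.569e+07 → L_total = 10·log₁₀(3.569e+07) = 75.53 dB.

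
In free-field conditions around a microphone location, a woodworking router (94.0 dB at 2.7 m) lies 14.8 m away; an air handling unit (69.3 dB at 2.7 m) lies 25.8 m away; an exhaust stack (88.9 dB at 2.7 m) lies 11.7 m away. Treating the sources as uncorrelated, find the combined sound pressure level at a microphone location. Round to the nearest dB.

Propagate each source to the receiver with L = L_ref − 20·log₁₀(r/r_ref), then add intensities.
woodworking router: 94.0 − 20·log₁₀(14.8/2.7) = 94.0 − 14.78 = 79.22 dB.
air handling unit: 69.3 − 20·log₁₀(25.8/2.7) = 69.3 − 19.61 = 49.69 dB.
exhaust stack: 88.9 − 20·log₁₀(11.7/2.7) = 88.9 − 12.74 = 76.16 dB.
Σ 10^(L/10) = 1.250e+08 → L_total = 10·log₁₀(1.250e+08) = 80.97 dB.

81 dB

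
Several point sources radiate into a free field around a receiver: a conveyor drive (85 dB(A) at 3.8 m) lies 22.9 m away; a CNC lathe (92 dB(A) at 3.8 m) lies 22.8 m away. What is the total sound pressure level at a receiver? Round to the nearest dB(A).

First find each source's level at the receiver (point-source: −20·log₁₀(r/r_ref)), then combine on an intensity basis.
conveyor drive: 85 − 20·log₁₀(22.9/3.8) = 85 − 15.60 = 69.40 dB(A).
CNC lathe: 92 − 20·log₁₀(22.8/3.8) = 92 − 15.56 = 76.44 dB(A).
Σ 10^(L/10) = 5.273e+07 → L_total = 10·log₁₀(5.273e+07) = 77.22 dB(A).

77 dB(A)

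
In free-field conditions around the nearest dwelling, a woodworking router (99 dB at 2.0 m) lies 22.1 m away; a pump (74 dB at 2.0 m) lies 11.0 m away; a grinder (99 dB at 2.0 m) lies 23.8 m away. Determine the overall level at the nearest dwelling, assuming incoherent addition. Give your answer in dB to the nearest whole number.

81 dB

Propagate each source to the receiver with L = L_ref − 20·log₁₀(r/r_ref), then add intensities.
woodworking router: 99 − 20·log₁₀(22.1/2.0) = 99 − 20.87 = 78.13 dB.
pump: 74 − 20·log₁₀(11.0/2.0) = 74 − 14.81 = 59.19 dB.
grinder: 99 − 20·log₁₀(23.8/2.0) = 99 − 21.51 = 77.49 dB.
Σ 10^(L/10) = 1.220e+08 → L_total = 10·log₁₀(1.220e+08) = 80.86 dB.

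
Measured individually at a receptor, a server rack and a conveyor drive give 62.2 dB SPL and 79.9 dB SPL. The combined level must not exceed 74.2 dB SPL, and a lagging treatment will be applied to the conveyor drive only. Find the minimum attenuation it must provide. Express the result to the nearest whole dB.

Fixed contribution from the other source: Σ 10^(L/10) = 10^(62.2/10) = 1.660e+06 (62.20 dB SPL).
The limit corresponds to 10^(74.2/10) = 2.630e+07; subtracting the fixed part leaves 2.464e+07 for the conveyor drive, i.e. 73.92 dB SPL.
Required insertion loss = 79.9 − 73.92 = 5.98 dB.

6 dB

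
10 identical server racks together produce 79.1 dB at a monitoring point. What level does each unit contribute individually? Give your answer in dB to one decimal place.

69.1 dB

Dividing the total intensity by 10 lowers the level by 10·log₁₀ 10 = 10.000 dB: L₁ = 79.1 − 10.000.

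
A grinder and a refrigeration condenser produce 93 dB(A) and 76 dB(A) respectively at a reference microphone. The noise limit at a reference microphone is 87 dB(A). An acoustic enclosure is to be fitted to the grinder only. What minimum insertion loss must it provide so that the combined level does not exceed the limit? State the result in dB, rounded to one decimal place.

The untreated sources together contribute 10^(76/10) = 3.981e+07, i.e. 76.00 dB(A).
To meet 87 dB(A) overall, the treated grinder may contribute at most 10^(87/10) − 3.981e+07 = 4.614e+08, i.e. 86.64 dB(A).
So the grinder must be reduced from 93 to 86.64 dB(A): IL = 6.36 dB.

6.4 dB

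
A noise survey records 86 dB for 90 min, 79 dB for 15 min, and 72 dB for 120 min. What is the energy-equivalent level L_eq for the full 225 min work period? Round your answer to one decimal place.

82.4 dB

L_eq = 10·log₁₀[(1/T)·Σ tᵢ·10^(Lᵢ/10)] with T = 225 min.
Σ tᵢ·10^(Lᵢ/10) = 90·10^(86/10) + 15·10^(79/10) + 120·10^(72/10) = 3.892e+10.
L_eq = 10·log₁₀(3.892e+10/225) = 82.38 dB.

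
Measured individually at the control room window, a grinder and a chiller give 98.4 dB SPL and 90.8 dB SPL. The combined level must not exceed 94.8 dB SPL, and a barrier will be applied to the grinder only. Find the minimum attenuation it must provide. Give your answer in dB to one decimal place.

5.8 dB

Fixed contribution from the other source: Σ 10^(L/10) = 10^(90.8/10) = 1.202e+09 (90.80 dB SPL).
To meet 94.8 dB SPL overall, the treated grinder may contribute at most 10^(94.8/10) − 1.202e+09 = 1.818e+09, i.e. 92.60 dB SPL.
Required insertion loss = 98.4 − 92.60 = 5.80 dB.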